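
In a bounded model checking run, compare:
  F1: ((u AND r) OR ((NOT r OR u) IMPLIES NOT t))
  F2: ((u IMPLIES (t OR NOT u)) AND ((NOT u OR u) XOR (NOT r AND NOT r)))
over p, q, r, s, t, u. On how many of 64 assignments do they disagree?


F1 = ((u AND r) OR ((NOT r OR u) IMPLIES NOT t))
F2 = ((u IMPLIES (t OR NOT u)) AND ((NOT u OR u) XOR (NOT r AND NOT r)))
Evaluate both on each of 64 rows (bits = p,q,r,s,t,u):
  row 0 [000000]: F1=1 F2=0 (differ) -> 1
  row 1 [000001]: F1=1 F2=0 (differ) -> 1
  row 2 [000010]: F1=0 F2=0 -> 0
  row 3 [000011]: F1=0 F2=0 -> 0
  row 4 [000100]: F1=1 F2=0 (differ) -> 1
  (every remaining row is evaluated the same way; all 64 results are listed next)
Full result column, 8 rows per line (p,q,r fixed per line; s,t,u runs 000..111 left to right):
  rows 0-7 [p,q,r=000]: 11001100  (ones: 4)
  rows 8-15 [p,q,r=001]: 01000100  (ones: 2)
  rows 16-23 [p,q,r=010]: 11001100  (ones: 4)
  rows 24-31 [p,q,r=011]: 01000100  (ones: 2)
  rows 32-39 [p,q,r=100]: 11001100  (ones: 4)
  rows 40-47 [p,q,r=101]: 01000100  (ones: 2)
  rows 48-55 [p,q,r=110]: 11001100  (ones: 4)
  rows 56-63 [p,q,r=111]: 01000100  (ones: 2)
Disagreements = 4+2+4+2+4+2+4+2 = 24

24


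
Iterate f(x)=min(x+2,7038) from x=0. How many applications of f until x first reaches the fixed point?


Step 1: x=0, cap=7038, increment=2
Step 2: x grows by 2 each step until capped at 7038; fixed point is x=7038
Step 3: iterations = ceil(7038/2) = 3519

3519


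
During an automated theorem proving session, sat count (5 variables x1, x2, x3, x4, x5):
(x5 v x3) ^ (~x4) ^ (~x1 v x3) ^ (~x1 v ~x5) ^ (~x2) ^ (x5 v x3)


CNF with 6 clauses over 5 vars (32 assignments).
An assignment satisfies CNF iff every clause has >=1 true literal.
Check each row (bits = x1,x2,x3,x4,x5; clause T/F shown):
  row 0 [00000]: clauses=FTTTTF -> 0
  row 1 [00001]: clauses=TTTTTT -> 1
  row 2 [00010]: clauses=FFTTTF -> 0
  row 3 [00011]: clauses=TFTTTT -> 0
  row 4 [00100]: clauses=TTTTTT -> 1
  row 5 [00101]: clauses=TTTTTT -> 1
  row 6 [00110]: clauses=TFTTTT -> 0
  row 7 [00111]: clauses=TFTTTT -> 0
  row 8 [01000]: clauses=FTTTFF -> 0
  row 9 [01001]: clauses=TTTTFT -> 0
  row 10 [01010]: clauses=FFTTFF -> 0
  row 11 [01011]: clauses=TFTTFT -> 0
  row 12 [01100]: clauses=TTTTFT -> 0
  row 13 [01101]: clauses=TTTTFT -> 0
  row 14 [01110]: clauses=TFTTFT -> 0
  row 15 [01111]: clauses=TFTTFT -> 0
  row 16 [10000]: clauses=FTFTTF -> 0
  row 17 [10001]: clauses=TTFFTT -> 0
  row 18 [10010]: clauses=FFFTTF -> 0
  row 19 [10011]: clauses=TFFFTT -> 0
  row 20 [10100]: clauses=TTTTTT -> 1
  row 21 [10101]: clauses=TTTFTT -> 0
  row 22 [10110]: clauses=TFTTTT -> 0
  row 23 [10111]: clauses=TFTFTT -> 0
  row 24 [11000]: clauses=FTFTFF -> 0
  row 25 [11001]: clauses=TTFFFT -> 0
  row 26 [11010]: clauses=FFFTFF -> 0
  row 27 [11011]: clauses=TFFFFT -> 0
  row 28 [11100]: clauses=TTTTFT -> 0
  row 29 [11101]: clauses=TTTFFT -> 0
  row 30 [11110]: clauses=TFTTFT -> 0
  row 31 [11111]: clauses=TFTFFT -> 0
Full result column, 8 rows per line (x1,x2 fixed per line; x3,x4,x5 runs 000..111 left to right):
  rows 0-7 [x1,x2=00]: 01001100  (ones: 3)
  rows 8-15 [x1,x2=01]: 00000000  (ones: 0)
  rows 16-23 [x1,x2=10]: 00001000  (ones: 1)
  rows 24-31 [x1,x2=11]: 00000000  (ones: 0)
Satisfying assignments = 3+0+1+0 = 4

4


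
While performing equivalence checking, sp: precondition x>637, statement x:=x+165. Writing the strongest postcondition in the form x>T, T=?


Formula: sp(P, x:=E) = exists old_x. (x = E[old_x/x]) AND P[old_x/x] (old_x is the value of x before the assignment; eliminate old_x by solving x = E[old_x/x] for old_x)
Step 1: Precondition P: x>637, i.e. old_x > 637
Step 2: Assignment gives x = old_x + 165, so old_x = x - 165
Step 3: Substitute into P: x - 165 > 637
Step 4: Simplify: x > 637+165 = 802

802


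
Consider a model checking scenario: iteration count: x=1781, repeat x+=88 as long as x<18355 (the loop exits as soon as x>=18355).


Step 1: x goes from 1781 toward 18355 by 88; the body runs while x<18355, so iterations = ceil((bound-start)/step)
Step 2: Distance=16574
Step 3: ceil(16574/88)=189

189


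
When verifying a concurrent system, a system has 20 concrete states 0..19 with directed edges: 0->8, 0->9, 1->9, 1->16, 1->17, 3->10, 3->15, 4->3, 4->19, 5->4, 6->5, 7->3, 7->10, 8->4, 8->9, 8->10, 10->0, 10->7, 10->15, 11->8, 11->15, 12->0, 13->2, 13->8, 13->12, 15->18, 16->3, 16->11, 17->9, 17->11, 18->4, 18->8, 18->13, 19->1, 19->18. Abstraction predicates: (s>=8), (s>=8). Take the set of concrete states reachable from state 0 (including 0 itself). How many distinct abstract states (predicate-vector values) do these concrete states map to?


BFS from 0:
Concrete reachable: {0, 1, 2, 3, 4, 7, 8, 9, 10, 11, 12, 13, 15, 16, 17, 18, 19}
Abstract via predicates (s>=8), (s>=8):
  (0,0) <- {0, 1, 2, 3, 4, 7}
  (1,1) <- {8, 9, 10, 11, 12, 13, 15, 16, 17, 18, 19}
Distinct abstract states = 2

2


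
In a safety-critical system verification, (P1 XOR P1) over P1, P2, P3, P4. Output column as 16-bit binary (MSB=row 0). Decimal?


Formula: (P1 XOR P1) over P1, P2, P3, P4 (16 rows)
Evaluate each row (bits = P1,P2,P3,P4, MSB first):
  row 0 [0000]: (0 XOR 0) -> 0
  row 1 [0001]: (0 XOR 0) -> 0
  row 2 [0010]: (0 XOR 0) -> 0
  row 3 [0011]: (0 XOR 0) -> 0
  row 4 [0100]: (0 XOR 0) -> 0
  row 5 [0101]: (0 XOR 0) -> 0
  row 6 [0110]: (0 XOR 0) -> 0
  row 7 [0111]: (0 XOR 0) -> 0
  row 8 [1000]: (1 XOR 1) -> 0
  row 9 [1001]: (1 XOR 1) -> 0
  row 10 [1010]: (1 XOR 1) -> 0
  row 11 [1011]: (1 XOR 1) -> 0
  row 12 [1100]: (1 XOR 1) -> 0
  row 13 [1101]: (1 XOR 1) -> 0
  row 14 [1110]: (1 XOR 1) -> 0
  row 15 [1111]: (1 XOR 1) -> 0
Full result column, 4 rows per line (P1,P2 fixed per line; P3,P4 runs 00..11 left to right):
  rows 0-3 [P1,P2=00]: 0000  = hex 0
  rows 4-7 [P1,P2=01]: 0000  = hex 0
  rows 8-11 [P1,P2=10]: 0000  = hex 0
  rows 12-15 [P1,P2=11]: 0000  = hex 0
Output column (row 0 .. row 15) = 0000000000000000
Output column grouped in 4s = 0000 0000 0000 0000 = 0x0000
Convert to decimal digit by digit (value = value*16 + digit):
  0 -> 0
  0*16 + 0 = 0
  0*16 + 0 = 0
  0*16 + 0 = 0
Decimal = 0

0


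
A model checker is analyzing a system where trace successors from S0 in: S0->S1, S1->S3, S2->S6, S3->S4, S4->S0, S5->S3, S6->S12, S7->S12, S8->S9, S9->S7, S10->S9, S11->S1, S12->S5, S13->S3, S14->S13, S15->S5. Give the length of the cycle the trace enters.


Trace from S0 until a state repeats:
  S0 -> S1 -> S3 -> S4 -> S0
S0 first seen at step 0, revisited at step 4.
Cycle length = 4 - 0 = 4

4


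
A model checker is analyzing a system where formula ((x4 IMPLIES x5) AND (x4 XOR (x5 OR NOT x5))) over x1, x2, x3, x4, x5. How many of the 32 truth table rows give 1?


Formula: ((x4 IMPLIES x5) AND (x4 XOR (x5 OR NOT x5))) over 5 vars (32 rows)
Evaluate each row (x1, x2, x3, x4, x5 as bits, MSB first):
  row 0 [00000]: ((0 IMPLIES 0) AND (0 XOR (0 OR NOT 0))) -> 1
  row 1 [00001]: ((0 IMPLIES 1) AND (0 XOR (1 OR NOT 1))) -> 1
  row 2 [00010]: ((1 IMPLIES 0) AND (1 XOR (0 OR NOT 0))) -> 0
  row 3 [00011]: ((1 IMPLIES 1) AND (1 XOR (1 OR NOT 1))) -> 0
  row 4 [00100]: ((0 IMPLIES 0) AND (0 XOR (0 OR NOT 0))) -> 1
  row 5 [00101]: ((0 IMPLIES 1) AND (0 XOR (1 OR NOT 1))) -> 1
  row 6 [00110]: ((1 IMPLIES 0) AND (1 XOR (0 OR NOT 0))) -> 0
  row 7 [00111]: ((1 IMPLIES 1) AND (1 XOR (1 OR NOT 1))) -> 0
  row 8 [01000]: ((0 IMPLIES 0) AND (0 XOR (0 OR NOT 0))) -> 1
  row 9 [01001]: ((0 IMPLIES 1) AND (0 XOR (1 OR NOT 1))) -> 1
  row 10 [01010]: ((1 IMPLIES 0) AND (1 XOR (0 OR NOT 0))) -> 0
  row 11 [01011]: ((1 IMPLIES 1) AND (1 XOR (1 OR NOT 1))) -> 0
  row 12 [01100]: ((0 IMPLIES 0) AND (0 XOR (0 OR NOT 0))) -> 1
  row 13 [01101]: ((0 IMPLIES 1) AND (0 XOR (1 OR NOT 1))) -> 1
  row 14 [01110]: ((1 IMPLIES 0) AND (1 XOR (0 OR NOT 0))) -> 0
  row 15 [01111]: ((1 IMPLIES 1) AND (1 XOR (1 OR NOT 1))) -> 0
  row 16 [10000]: ((0 IMPLIES 0) AND (0 XOR (0 OR NOT 0))) -> 1
  row 17 [10001]: ((0 IMPLIES 1) AND (0 XOR (1 OR NOT 1))) -> 1
  row 18 [10010]: ((1 IMPLIES 0) AND (1 XOR (0 OR NOT 0))) -> 0
  row 19 [10011]: ((1 IMPLIES 1) AND (1 XOR (1 OR NOT 1))) -> 0
  row 20 [10100]: ((0 IMPLIES 0) AND (0 XOR (0 OR NOT 0))) -> 1
  row 21 [10101]: ((0 IMPLIES 1) AND (0 XOR (1 OR NOT 1))) -> 1
  row 22 [10110]: ((1 IMPLIES 0) AND (1 XOR (0 OR NOT 0))) -> 0
  row 23 [10111]: ((1 IMPLIES 1) AND (1 XOR (1 OR NOT 1))) -> 0
  row 24 [11000]: ((0 IMPLIES 0) AND (0 XOR (0 OR NOT 0))) -> 1
  row 25 [11001]: ((0 IMPLIES 1) AND (0 XOR (1 OR NOT 1))) -> 1
  row 26 [11010]: ((1 IMPLIES 0) AND (1 XOR (0 OR NOT 0))) -> 0
  row 27 [11011]: ((1 IMPLIES 1) AND (1 XOR (1 OR NOT 1))) -> 0
  row 28 [11100]: ((0 IMPLIES 0) AND (0 XOR (0 OR NOT 0))) -> 1
  row 29 [11101]: ((0 IMPLIES 1) AND (0 XOR (1 OR NOT 1))) -> 1
  row 30 [11110]: ((1 IMPLIES 0) AND (1 XOR (0 OR NOT 0))) -> 0
  row 31 [11111]: ((1 IMPLIES 1) AND (1 XOR (1 OR NOT 1))) -> 0
Full result column, 8 rows per line (x1,x2 fixed per line; x3,x4,x5 runs 000..111 left to right):
  rows 0-7 [x1,x2=00]: 11001100  (ones: 4)
  rows 8-15 [x1,x2=01]: 11001100  (ones: 4)
  rows 16-23 [x1,x2=10]: 11001100  (ones: 4)
  rows 24-31 [x1,x2=11]: 11001100  (ones: 4)
Count of 1-rows = 4+4+4+4 = 16

16


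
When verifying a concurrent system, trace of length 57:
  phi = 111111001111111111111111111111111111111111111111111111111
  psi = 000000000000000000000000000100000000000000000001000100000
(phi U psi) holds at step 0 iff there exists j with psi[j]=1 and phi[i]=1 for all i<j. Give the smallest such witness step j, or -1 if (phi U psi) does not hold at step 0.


(phi U psi) at 0: need smallest j with psi[j]=1 and phi[i]=1 for all i in [0,j).
Scan from step 0:
  step 0: phi=1, psi=0 -> continue
  step 1: phi=1, psi=0 -> continue
  step 2: phi=1, psi=0 -> continue
  step 3: phi=1, psi=0 -> continue
  step 6: phi=0 -> phi-prefix broken from here
  step 27: psi=1 but phi already failed -> not a witness
  step 47: psi=1 but phi already failed -> not a witness
  step 51: psi=1 but phi already failed -> not a witness
  end of trace: no witness -> -1
Witness step = -1

-1


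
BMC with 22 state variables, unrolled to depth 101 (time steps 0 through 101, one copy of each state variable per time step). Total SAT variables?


BMC unrolls to depth k, creating one copy of each state var for steps 0..k.
Step count = 101 + 1 = 102 (steps 0 through 101)
Vars per step = 22
Total = 22 * 102 = 2244

2244


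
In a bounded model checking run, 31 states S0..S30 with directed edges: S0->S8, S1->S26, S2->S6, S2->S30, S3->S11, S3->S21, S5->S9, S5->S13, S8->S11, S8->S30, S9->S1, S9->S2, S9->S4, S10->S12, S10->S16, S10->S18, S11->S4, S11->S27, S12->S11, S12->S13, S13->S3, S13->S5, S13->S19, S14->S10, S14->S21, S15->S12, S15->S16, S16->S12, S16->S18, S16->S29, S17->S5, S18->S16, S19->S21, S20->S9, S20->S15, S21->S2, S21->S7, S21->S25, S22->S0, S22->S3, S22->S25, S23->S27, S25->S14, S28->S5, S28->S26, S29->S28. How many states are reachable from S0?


BFS from S0:
  layer 0: {S0}
  layer 1: {S8}
  layer 2: {S11, S30}
  layer 3: {S4, S27}
Reachable set: {S0, S4, S8, S11, S27, S30}
Count = 6

6


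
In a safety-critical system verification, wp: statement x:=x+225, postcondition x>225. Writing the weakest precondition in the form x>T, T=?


Formula: wp(x:=E, P) = P[E/x] (substitute E for x in postcondition)
Step 1: Postcondition: x>225
Step 2: Substitute x+225 for x: x+225>225
Step 3: Solve for x: x > 225-225 = 0

0


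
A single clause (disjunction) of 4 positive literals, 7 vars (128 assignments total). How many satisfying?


Step 1: Total=2^7=128
Step 2: Unsat when all 4 false: 2^3=8
Step 3: Sat=128-8=120

120


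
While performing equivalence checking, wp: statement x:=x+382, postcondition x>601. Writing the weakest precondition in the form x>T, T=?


Formula: wp(x:=E, P) = P[E/x] (substitute E for x in postcondition)
Step 1: Postcondition: x>601
Step 2: Substitute x+382 for x: x+382>601
Step 3: Solve for x: x > 601-382 = 219

219


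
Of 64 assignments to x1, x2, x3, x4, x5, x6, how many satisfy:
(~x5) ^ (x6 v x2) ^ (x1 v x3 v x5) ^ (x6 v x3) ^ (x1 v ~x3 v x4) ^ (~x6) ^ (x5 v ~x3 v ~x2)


CNF with 7 clauses over 6 vars (64 assignments).
An assignment satisfies CNF iff every clause has >=1 true literal.
Check each row (bits = x1,x2,x3,x4,x5,x6; clause T/F shown):
  row 0 [000000]: clauses=TFFFTTT -> 0
  row 1 [000001]: clauses=TTFTTFT -> 0
  row 2 [000010]: clauses=FFTFTTT -> 0
  row 3 [000011]: clauses=FTTTTFT -> 0
  row 4 [000100]: clauses=TFFFTTT -> 0
  (every remaining row is evaluated the same way; all 64 results are listed next)
Full result column, 8 rows per line (x1,x2,x3 fixed per line; x4,x5,x6 runs 000..111 left to right):
  rows 0-7 [x1,x2,x3=000]: 00000000  (ones: 0)
  rows 8-15 [x1,x2,x3=001]: 00000000  (ones: 0)
  rows 16-23 [x1,x2,x3=010]: 00000000  (ones: 0)
  rows 24-31 [x1,x2,x3=011]: 00000000  (ones: 0)
  rows 32-39 [x1,x2,x3=100]: 00000000  (ones: 0)
  rows 40-47 [x1,x2,x3=101]: 00000000  (ones: 0)
  rows 48-55 [x1,x2,x3=110]: 00000000  (ones: 0)
  rows 56-63 [x1,x2,x3=111]: 00000000  (ones: 0)
Satisfying assignments = 0+0+0+0+0+0+0+0 = 0

0


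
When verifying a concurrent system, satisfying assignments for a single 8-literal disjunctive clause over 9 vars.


Step 1: Total=2^9=512
Step 2: Unsat when all 8 false: 2^1=2
Step 3: Sat=512-2=510

510


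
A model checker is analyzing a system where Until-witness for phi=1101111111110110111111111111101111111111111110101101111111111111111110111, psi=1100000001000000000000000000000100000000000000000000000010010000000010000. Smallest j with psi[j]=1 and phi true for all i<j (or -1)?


(phi U psi) at 0: need smallest j with psi[j]=1 and phi[i]=1 for all i in [0,j).
Scan from step 0:
  step 0: psi=1 and phi held for [0,0) -> witness found
Witness step = 0

0


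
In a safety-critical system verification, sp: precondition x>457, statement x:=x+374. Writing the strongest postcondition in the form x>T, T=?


Formula: sp(P, x:=E) = exists old_x. (x = E[old_x/x]) AND P[old_x/x] (old_x is the value of x before the assignment; eliminate old_x by solving x = E[old_x/x] for old_x)
Step 1: Precondition P: x>457, i.e. old_x > 457
Step 2: Assignment gives x = old_x + 374, so old_x = x - 374
Step 3: Substitute into P: x - 374 > 457
Step 4: Simplify: x > 457+374 = 831

831


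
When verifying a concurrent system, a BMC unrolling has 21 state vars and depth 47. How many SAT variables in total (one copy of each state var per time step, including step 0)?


BMC unrolls to depth k, creating one copy of each state var for steps 0..k.
Step count = 47 + 1 = 48 (steps 0 through 47)
Vars per step = 21
Total = 21 * 48 = 1008

1008


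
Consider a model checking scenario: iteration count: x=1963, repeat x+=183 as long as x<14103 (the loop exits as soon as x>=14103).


Step 1: x goes from 1963 toward 14103 by 183; the body runs while x<14103, so iterations = ceil((bound-start)/step)
Step 2: Distance=12140
Step 3: ceil(12140/183)=67

67


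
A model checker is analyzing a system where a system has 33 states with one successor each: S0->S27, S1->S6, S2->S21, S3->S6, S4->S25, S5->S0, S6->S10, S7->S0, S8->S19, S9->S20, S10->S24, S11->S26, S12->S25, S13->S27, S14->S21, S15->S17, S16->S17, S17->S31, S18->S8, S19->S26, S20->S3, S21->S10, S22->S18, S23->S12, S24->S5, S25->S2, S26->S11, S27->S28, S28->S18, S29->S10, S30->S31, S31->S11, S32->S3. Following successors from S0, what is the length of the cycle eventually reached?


Trace from S0 until a state repeats:
  S0 -> S27 -> S28 -> S18 -> S8 -> S19 -> S26 -> S11 -> S26
S26 first seen at step 6, revisited at step 8.
Cycle length = 8 - 6 = 2

2


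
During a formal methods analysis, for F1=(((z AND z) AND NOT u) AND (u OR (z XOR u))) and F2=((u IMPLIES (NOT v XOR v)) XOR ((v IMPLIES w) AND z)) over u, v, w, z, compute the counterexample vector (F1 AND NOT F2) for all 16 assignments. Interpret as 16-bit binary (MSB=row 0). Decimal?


F1 = (((z AND z) AND NOT u) AND (u OR (z XOR u)))
F2 = ((u IMPLIES (NOT v XOR v)) XOR ((v IMPLIES w) AND z))
Counterexample to F1=>F2 is where F1=1 and F2=0.
Evaluate each row (bits = u,v,w,z, MSB first):
  row 0 [0000]: F1=0 F2=1 -> F1&~F2 -> 0
  row 1 [0001]: F1=1 F2=0 -> F1&~F2 -> 1
  row 2 [0010]: F1=0 F2=1 -> F1&~F2 -> 0
  row 3 [0011]: F1=1 F2=0 -> F1&~F2 -> 1
  row 4 [0100]: F1=0 F2=1 -> F1&~F2 -> 0
  row 5 [0101]: F1=1 F2=1 -> F1&~F2 -> 0
  row 6 [0110]: F1=0 F2=1 -> F1&~F2 -> 0
  row 7 [0111]: F1=1 F2=0 -> F1&~F2 -> 1
  row 8 [1000]: F1=0 F2=1 -> F1&~F2 -> 0
  row 9 [1001]: F1=0 F2=0 -> F1&~F2 -> 0
  row 10 [1010]: F1=0 F2=1 -> F1&~F2 -> 0
  row 11 [1011]: F1=0 F2=0 -> F1&~F2 -> 0
  row 12 [1100]: F1=0 F2=1 -> F1&~F2 -> 0
  row 13 [1101]: F1=0 F2=1 -> F1&~F2 -> 0
  row 14 [1110]: F1=0 F2=1 -> F1&~F2 -> 0
  row 15 [1111]: F1=0 F2=0 -> F1&~F2 -> 0
Full result column, 4 rows per line (u,v fixed per line; w,z runs 00..11 left to right):
  rows 0-3 [u,v=00]: 0101  = hex 5
  rows 4-7 [u,v=01]: 0001  = hex 1
  rows 8-11 [u,v=10]: 0000  = hex 0
  rows 12-15 [u,v=11]: 0000  = hex 0
Counterexample vector (row 0 .. row 15) = 0101000100000000
Output column grouped in 4s = 0101 0001 0000 0000 = 0x5100
Convert to decimal digit by digit (value = value*16 + digit):
  5 -> 5
  5*16 + 1 = 81
  81*16 + 0 = 1296
  1296*16 + 0 = 20736
Decimal = 20736

20736


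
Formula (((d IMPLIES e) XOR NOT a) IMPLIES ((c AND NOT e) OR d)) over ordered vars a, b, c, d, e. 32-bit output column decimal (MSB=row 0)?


Formula: (((d IMPLIES e) XOR NOT a) IMPLIES ((c AND NOT e) OR d)) over a, b, c, d, e (32 rows)
Evaluate each row (bits = a,b,c,d,e, MSB first):
  row 0 [00000]: (((0 IMPLIES 0) XOR NOT 0) IMPLIES ((0 AND NOT 0) OR 0)) -> 1
  row 1 [00001]: (((0 IMPLIES 1) XOR NOT 0) IMPLIES ((0 AND NOT 1) OR 0)) -> 1
  row 2 [00010]: (((1 IMPLIES 0) XOR NOT 0) IMPLIES ((0 AND NOT 0) OR 1)) -> 1
  row 3 [00011]: (((1 IMPLIES 1) XOR NOT 0) IMPLIES ((0 AND NOT 1) OR 1)) -> 1
  row 4 [00100]: (((0 IMPLIES 0) XOR NOT 0) IMPLIES ((1 AND NOT 0) OR 0)) -> 1
  row 5 [00101]: (((0 IMPLIES 1) XOR NOT 0) IMPLIES ((1 AND NOT 1) OR 0)) -> 1
  row 6 [00110]: (((1 IMPLIES 0) XOR NOT 0) IMPLIES ((1 AND NOT 0) OR 1)) -> 1
  row 7 [00111]: (((1 IMPLIES 1) XOR NOT 0) IMPLIES ((1 AND NOT 1) OR 1)) -> 1
  row 8 [01000]: (((0 IMPLIES 0) XOR NOT 0) IMPLIES ((0 AND NOT 0) OR 0)) -> 1
  row 9 [01001]: (((0 IMPLIES 1) XOR NOT 0) IMPLIES ((0 AND NOT 1) OR 0)) -> 1
  row 10 [01010]: (((1 IMPLIES 0) XOR NOT 0) IMPLIES ((0 AND NOT 0) OR 1)) -> 1
  row 11 [01011]: (((1 IMPLIES 1) XOR NOT 0) IMPLIES ((0 AND NOT 1) OR 1)) -> 1
  row 12 [01100]: (((0 IMPLIES 0) XOR NOT 0) IMPLIES ((1 AND NOT 0) OR 0)) -> 1
  row 13 [01101]: (((0 IMPLIES 1) XOR NOT 0) IMPLIES ((1 AND NOT 1) OR 0)) -> 1
  row 14 [01110]: (((1 IMPLIES 0) XOR NOT 0) IMPLIES ((1 AND NOT 0) OR 1)) -> 1
  row 15 [01111]: (((1 IMPLIES 1) XOR NOT 0) IMPLIES ((1 AND NOT 1) OR 1)) -> 1
  row 16 [10000]: (((0 IMPLIES 0) XOR NOT 1) IMPLIES ((0 AND NOT 0) OR 0)) -> 0
  row 17 [10001]: (((0 IMPLIES 1) XOR NOT 1) IMPLIES ((0 AND NOT 1) OR 0)) -> 0
  row 18 [10010]: (((1 IMPLIES 0) XOR NOT 1) IMPLIES ((0 AND NOT 0) OR 1)) -> 1
  row 19 [10011]: (((1 IMPLIES 1) XOR NOT 1) IMPLIES ((0 AND NOT 1) OR 1)) -> 1
  row 20 [10100]: (((0 IMPLIES 0) XOR NOT 1) IMPLIES ((1 AND NOT 0) OR 0)) -> 1
  row 21 [10101]: (((0 IMPLIES 1) XOR NOT 1) IMPLIES ((1 AND NOT 1) OR 0)) -> 0
  row 22 [10110]: (((1 IMPLIES 0) XOR NOT 1) IMPLIES ((1 AND NOT 0) OR 1)) -> 1
  row 23 [10111]: (((1 IMPLIES 1) XOR NOT 1) IMPLIES ((1 AND NOT 1) OR 1)) -> 1
  row 24 [11000]: (((0 IMPLIES 0) XOR NOT 1) IMPLIES ((0 AND NOT 0) OR 0)) -> 0
  row 25 [11001]: (((0 IMPLIES 1) XOR NOT 1) IMPLIES ((0 AND NOT 1) OR 0)) -> 0
  row 26 [11010]: (((1 IMPLIES 0) XOR NOT 1) IMPLIES ((0 AND NOT 0) OR 1)) -> 1
  row 27 [11011]: (((1 IMPLIES 1) XOR NOT 1) IMPLIES ((0 AND NOT 1) OR 1)) -> 1
  row 28 [11100]: (((0 IMPLIES 0) XOR NOT 1) IMPLIES ((1 AND NOT 0) OR 0)) -> 1
  row 29 [11101]: (((0 IMPLIES 1) XOR NOT 1) IMPLIES ((1 AND NOT 1) OR 0)) -> 0
  row 30 [11110]: (((1 IMPLIES 0) XOR NOT 1) IMPLIES ((1 AND NOT 0) OR 1)) -> 1
  row 31 [11111]: (((1 IMPLIES 1) XOR NOT 1) IMPLIES ((1 AND NOT 1) OR 1)) -> 1
Full result column, 4 rows per line (a,b,c fixed per line; d,e runs 00..11 left to right):
  rows 0-3 [a,b,c=000]: 1111  = hex F
  rows 4-7 [a,b,c=001]: 1111  = hex F
  rows 8-11 [a,b,c=010]: 1111  = hex F
  rows 12-15 [a,b,c=011]: 1111  = hex F
  rows 16-19 [a,b,c=100]: 0011  = hex 3
  rows 20-23 [a,b,c=101]: 1011  = hex B
  rows 24-27 [a,b,c=110]: 0011  = hex 3
  rows 28-31 [a,b,c=111]: 1011  = hex B
Output column (row 0 .. row 31) = 11111111111111110011101100111011
Output column grouped in 4s = 1111 1111 1111 1111 0011 1011 0011 1011 = 0xFFFF3B3B
Convert to decimal digit by digit (value = value*16 + digit):
  F -> 15
  15*16 + 15 (F) = 255
  255*16 + 15 (F) = 4095
  4095*16 + 15 (F) = 65535
  65535*16 + 3 = 1048563
  1048563*16 + 11 (B) = 16777019
  16777019*16 + 3 = 268432307
  268432307*16 + 11 (B) = 4294916923
Decimal = 4294916923

4294916923


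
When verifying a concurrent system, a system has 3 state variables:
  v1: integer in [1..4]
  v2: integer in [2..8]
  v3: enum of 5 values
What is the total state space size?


State space = product of domain sizes of all variables.
Domain sizes:
  v1 (integer in [1..4]): 4
  v2 (integer in [2..8]): 7
  v3 (enum of 5 values): 5
Product = 4 * 7 * 5 = 140

140


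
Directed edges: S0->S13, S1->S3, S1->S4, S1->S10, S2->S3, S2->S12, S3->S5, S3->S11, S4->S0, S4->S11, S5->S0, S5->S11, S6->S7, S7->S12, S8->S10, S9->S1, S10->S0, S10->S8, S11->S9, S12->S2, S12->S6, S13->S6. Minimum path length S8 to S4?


BFS layer-by-layer from S8:
  dist 0: {S8}
  dist 1: {S10}
  dist 2: {S0}
  dist 3: {S13}
  dist 4: {S6}
  dist 5: {S7}
  dist 6: {S12}
  dist 7: {S2}
  dist 8: {S3}
  dist 9: {S5, S11}
  dist 10: {S9}
  dist 11: {S1}
  dist 12: {S4}
  -> S4 reached at distance 12
Shortest path length = 12

12


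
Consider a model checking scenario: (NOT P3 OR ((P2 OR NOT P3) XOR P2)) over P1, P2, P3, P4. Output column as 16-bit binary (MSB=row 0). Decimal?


Formula: (NOT P3 OR ((P2 OR NOT P3) XOR P2)) over P1, P2, P3, P4 (16 rows)
Evaluate each row (bits = P1,P2,P3,P4, MSB first):
  row 0 [0000]: (NOT 0 OR ((0 OR NOT 0) XOR 0)) -> 1
  row 1 [0001]: (NOT 0 OR ((0 OR NOT 0) XOR 0)) -> 1
  row 2 [0010]: (NOT 1 OR ((0 OR NOT 1) XOR 0)) -> 0
  row 3 [0011]: (NOT 1 OR ((0 OR NOT 1) XOR 0)) -> 0
  row 4 [0100]: (NOT 0 OR ((1 OR NOT 0) XOR 1)) -> 1
  row 5 [0101]: (NOT 0 OR ((1 OR NOT 0) XOR 1)) -> 1
  row 6 [0110]: (NOT 1 OR ((1 OR NOT 1) XOR 1)) -> 0
  row 7 [0111]: (NOT 1 OR ((1 OR NOT 1) XOR 1)) -> 0
  row 8 [1000]: (NOT 0 OR ((0 OR NOT 0) XOR 0)) -> 1
  row 9 [1001]: (NOT 0 OR ((0 OR NOT 0) XOR 0)) -> 1
  row 10 [1010]: (NOT 1 OR ((0 OR NOT 1) XOR 0)) -> 0
  row 11 [1011]: (NOT 1 OR ((0 OR NOT 1) XOR 0)) -> 0
  row 12 [1100]: (NOT 0 OR ((1 OR NOT 0) XOR 1)) -> 1
  row 13 [1101]: (NOT 0 OR ((1 OR NOT 0) XOR 1)) -> 1
  row 14 [1110]: (NOT 1 OR ((1 OR NOT 1) XOR 1)) -> 0
  row 15 [1111]: (NOT 1 OR ((1 OR NOT 1) XOR 1)) -> 0
Full result column, 4 rows per line (P1,P2 fixed per line; P3,P4 runs 00..11 left to right):
  rows 0-3 [P1,P2=00]: 1100  = hex C
  rows 4-7 [P1,P2=01]: 1100  = hex C
  rows 8-11 [P1,P2=10]: 1100  = hex C
  rows 12-15 [P1,P2=11]: 1100  = hex C
Output column (row 0 .. row 15) = 1100110011001100
Output column grouped in 4s = 1100 1100 1100 1100 = 0xCCCC
Convert to decimal digit by digit (value = value*16 + digit):
  C -> 12
  12*16 + 12 (C) = 204
  204*16 + 12 (C) = 3276
  3276*16 + 12 (C) = 52428
Decimal = 52428

52428


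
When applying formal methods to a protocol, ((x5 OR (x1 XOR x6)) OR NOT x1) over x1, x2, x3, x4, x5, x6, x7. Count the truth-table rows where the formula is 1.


Formula: ((x5 OR (x1 XOR x6)) OR NOT x1) over 7 vars (128 rows)
Evaluate each row (x1, x2, x3, x4, x5, x6, x7 as bits, MSB first):
  row 0 [0000000]: ((0 OR (0 XOR 0)) OR NOT 0) -> 1
  row 1 [0000001]: ((0 OR (0 XOR 0)) OR NOT 0) -> 1
  row 2 [0000010]: ((0 OR (0 XOR 1)) OR NOT 0) -> 1
  row 3 [0000011]: ((0 OR (0 XOR 1)) OR NOT 0) -> 1
  row 4 [0000100]: ((1 OR (0 XOR 0)) OR NOT 0) -> 1
  (every remaining row is evaluated the same way; all 128 results are listed next)
Full result column, 8 rows per line (x1,x2,x3,x4 fixed per line; x5,x6,x7 runs 000..111 left to right):
  rows 0-7 [x1,x2,x3,x4=0000]: 11111111  (ones: 8)
  rows 8-15 [x1,x2,x3,x4=0001]: 11111111  (ones: 8)
  rows 16-23 [x1,x2,x3,x4=0010]: 11111111  (ones: 8)
  rows 24-31 [x1,x2,x3,x4=0011]: 11111111  (ones: 8)
  rows 32-39 [x1,x2,x3,x4=0100]: 11111111  (ones: 8)
  rows 40-47 [x1,x2,x3,x4=0101]: 11111111  (ones: 8)
  rows 48-55 [x1,x2,x3,x4=0110]: 11111111  (ones: 8)
  rows 56-63 [x1,x2,x3,x4=0111]: 11111111  (ones: 8)
  rows 64-71 [x1,x2,x3,x4=1000]: 11001111  (ones: 6)
  rows 72-79 [x1,x2,x3,x4=1001]: 11001111  (ones: 6)
  rows 80-87 [x1,x2,x3,x4=1010]: 11001111  (ones: 6)
  rows 88-95 [x1,x2,x3,x4=1011]: 11001111  (ones: 6)
  rows 96-103 [x1,x2,x3,x4=1100]: 11001111  (ones: 6)
  rows 104-111 [x1,x2,x3,x4=1101]: 11001111  (ones: 6)
  rows 112-119 [x1,x2,x3,x4=1110]: 11001111  (ones: 6)
  rows 120-127 [x1,x2,x3,x4=1111]: 11001111  (ones: 6)
Count of 1-rows = 8+8+8+8+8+8+8+8+6+6+6+6+6+6+6+6 = 112

112


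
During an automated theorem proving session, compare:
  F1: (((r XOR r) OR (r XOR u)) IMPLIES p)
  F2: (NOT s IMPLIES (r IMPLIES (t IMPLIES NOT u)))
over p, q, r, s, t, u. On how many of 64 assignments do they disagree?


F1 = (((r XOR r) OR (r XOR u)) IMPLIES p)
F2 = (NOT s IMPLIES (r IMPLIES (t IMPLIES NOT u)))
Evaluate both on each of 64 rows (bits = p,q,r,s,t,u):
  row 0 [000000]: F1=1 F2=1 -> 0
  row 1 [000001]: F1=0 F2=1 (differ) -> 1
  row 2 [000010]: F1=1 F2=1 -> 0
  row 3 [000011]: F1=0 F2=1 (differ) -> 1
  row 4 [000100]: F1=1 F2=1 -> 0
  (every remaining row is evaluated the same way; all 64 results are listed next)
Full result column, 8 rows per line (p,q,r fixed per line; s,t,u runs 000..111 left to right):
  rows 0-7 [p,q,r=000]: 01010101  (ones: 4)
  rows 8-15 [p,q,r=001]: 10111010  (ones: 5)
  rows 16-23 [p,q,r=010]: 01010101  (ones: 4)
  rows 24-31 [p,q,r=011]: 10111010  (ones: 5)
  rows 32-39 [p,q,r=100]: 00000000  (ones: 0)
  rows 40-47 [p,q,r=101]: 00010000  (ones: 1)
  rows 48-55 [p,q,r=110]: 00000000  (ones: 0)
  rows 56-63 [p,q,r=111]: 00010000  (ones: 1)
Disagreements = 4+5+4+5+0+1+0+1 = 20

20


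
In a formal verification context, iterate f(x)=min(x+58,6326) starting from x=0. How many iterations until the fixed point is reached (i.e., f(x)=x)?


Step 1: x=0, cap=6326, increment=58
Step 2: x grows by 58 each step until capped at 6326; fixed point is x=6326
Step 3: iterations = ceil(6326/58) = 110

110


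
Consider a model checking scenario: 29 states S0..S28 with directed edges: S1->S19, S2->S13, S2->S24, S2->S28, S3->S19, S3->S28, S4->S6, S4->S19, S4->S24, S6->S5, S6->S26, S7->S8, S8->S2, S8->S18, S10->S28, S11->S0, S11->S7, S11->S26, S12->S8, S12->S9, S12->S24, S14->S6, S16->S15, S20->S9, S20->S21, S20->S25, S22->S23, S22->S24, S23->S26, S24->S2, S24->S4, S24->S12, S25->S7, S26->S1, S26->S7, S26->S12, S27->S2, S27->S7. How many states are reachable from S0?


BFS from S0:
  layer 0: {S0}
Reachable set: {S0}
Count = 1

1


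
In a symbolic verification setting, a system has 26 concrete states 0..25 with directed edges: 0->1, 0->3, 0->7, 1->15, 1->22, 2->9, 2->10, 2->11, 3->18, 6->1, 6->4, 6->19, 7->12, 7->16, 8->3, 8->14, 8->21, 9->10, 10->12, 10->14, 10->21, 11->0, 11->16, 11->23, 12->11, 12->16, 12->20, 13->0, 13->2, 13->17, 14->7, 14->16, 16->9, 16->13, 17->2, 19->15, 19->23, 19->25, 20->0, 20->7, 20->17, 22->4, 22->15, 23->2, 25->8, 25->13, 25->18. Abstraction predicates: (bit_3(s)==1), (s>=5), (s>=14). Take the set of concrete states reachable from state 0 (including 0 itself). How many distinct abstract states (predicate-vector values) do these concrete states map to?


BFS from 0:
Concrete reachable: {0, 1, 2, 3, 4, 7, 9, 10, 11, 12, 13, 14, 15, 16, 17, 18, 20, 21, 22, 23}
Abstract via predicates (bit_3(s)==1), (s>=5), (s>=14):
  (0,0,0) <- {0, 1, 2, 3, 4}
  (0,1,0) <- {7}
  (0,1,1) <- {16, 17, 18, 20, 21, 22, 23}
  (1,1,0) <- {9, 10, 11, 12, 13}
  (1,1,1) <- {14, 15}
Distinct abstract states = 5

5


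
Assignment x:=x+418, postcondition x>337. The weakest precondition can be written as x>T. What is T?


Formula: wp(x:=E, P) = P[E/x] (substitute E for x in postcondition)
Step 1: Postcondition: x>337
Step 2: Substitute x+418 for x: x+418>337
Step 3: Solve for x: x > 337-418 = -81

-81


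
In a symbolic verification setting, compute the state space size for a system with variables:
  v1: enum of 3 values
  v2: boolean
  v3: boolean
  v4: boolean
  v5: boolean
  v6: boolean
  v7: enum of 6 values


State space = product of domain sizes of all variables.
Domain sizes:
  v1 (enum of 3 values): 3
  v2 (boolean): 2
  v3 (boolean): 2
  v4 (boolean): 2
  v5 (boolean): 2
  v6 (boolean): 2
  v7 (enum of 6 values): 6
Product = 3 * 2 * 2 * 2 * 2 * 2 * 6 = 576

576


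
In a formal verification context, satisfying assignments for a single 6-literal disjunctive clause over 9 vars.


Step 1: Total=2^9=512
Step 2: Unsat when all 6 false: 2^3=8
Step 3: Sat=512-8=504

504


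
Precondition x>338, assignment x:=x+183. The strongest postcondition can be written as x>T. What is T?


Formula: sp(P, x:=E) = exists old_x. (x = E[old_x/x]) AND P[old_x/x] (old_x is the value of x before the assignment; eliminate old_x by solving x = E[old_x/x] for old_x)
Step 1: Precondition P: x>338, i.e. old_x > 338
Step 2: Assignment gives x = old_x + 183, so old_x = x - 183
Step 3: Substitute into P: x - 183 > 338
Step 4: Simplify: x > 338+183 = 521

521


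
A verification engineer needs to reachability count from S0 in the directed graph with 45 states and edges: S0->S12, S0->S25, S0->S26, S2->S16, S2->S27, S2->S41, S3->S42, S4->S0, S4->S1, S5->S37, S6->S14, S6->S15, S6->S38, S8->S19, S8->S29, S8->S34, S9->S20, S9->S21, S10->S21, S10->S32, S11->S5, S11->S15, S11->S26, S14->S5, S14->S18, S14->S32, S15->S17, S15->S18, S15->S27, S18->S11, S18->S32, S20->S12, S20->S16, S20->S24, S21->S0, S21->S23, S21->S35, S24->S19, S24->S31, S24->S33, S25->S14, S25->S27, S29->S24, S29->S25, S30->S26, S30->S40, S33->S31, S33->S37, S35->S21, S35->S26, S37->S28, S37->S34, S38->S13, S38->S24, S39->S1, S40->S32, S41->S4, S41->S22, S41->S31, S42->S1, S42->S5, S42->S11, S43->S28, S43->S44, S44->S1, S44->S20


BFS from S0:
  layer 0: {S0}
  layer 1: {S12, S25, S26}
  layer 2: {S14, S27}
  layer 3: {S5, S18, S32}
  layer 4: {S11, S37}
  layer 5: {S15, S28, S34}
  layer 6: {S17}
Reachable set: {S0, S5, S11, S12, S14, S15, S17, S18, S25, S26, S27, S28, S32, S34, S37}
Count = 15

15


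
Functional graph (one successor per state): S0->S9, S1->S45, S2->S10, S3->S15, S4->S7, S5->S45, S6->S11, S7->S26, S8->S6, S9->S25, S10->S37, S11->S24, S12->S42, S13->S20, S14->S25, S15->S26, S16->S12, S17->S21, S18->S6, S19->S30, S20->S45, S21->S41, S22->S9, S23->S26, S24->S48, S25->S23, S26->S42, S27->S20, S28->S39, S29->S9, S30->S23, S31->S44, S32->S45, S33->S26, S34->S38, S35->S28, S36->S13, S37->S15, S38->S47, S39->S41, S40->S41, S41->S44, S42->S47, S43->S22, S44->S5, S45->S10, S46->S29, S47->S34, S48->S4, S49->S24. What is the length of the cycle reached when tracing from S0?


Trace from S0 until a state repeats:
  S0 -> S9 -> S25 -> S23 -> S26 -> S42 -> S47 -> S34 -> S38 -> S47
S47 first seen at step 6, revisited at step 9.
Cycle length = 9 - 6 = 3

3


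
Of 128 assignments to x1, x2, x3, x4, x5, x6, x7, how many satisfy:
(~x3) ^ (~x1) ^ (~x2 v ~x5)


CNF with 3 clauses over 7 vars (128 assignments).
An assignment satisfies CNF iff every clause has >=1 true literal.
Check each row (bits = x1,x2,x3,x4,x5,x6,x7; clause T/F shown):
  row 0 [0000000]: clauses=TTT -> 1
  row 1 [0000001]: clauses=TTT -> 1
  row 2 [0000010]: clauses=TTT -> 1
  row 3 [0000011]: clauses=TTT -> 1
  row 4 [0000100]: clauses=TTT -> 1
  (every remaining row is evaluated the same way; all 128 results are listed next)
Full result column, 8 rows per line (x1,x2,x3,x4 fixed per line; x5,x6,x7 runs 000..111 left to right):
  rows 0-7 [x1,x2,x3,x4=0000]: 11111111  (ones: 8)
  rows 8-15 [x1,x2,x3,x4=0001]: 11111111  (ones: 8)
  rows 16-23 [x1,x2,x3,x4=0010]: 00000000  (ones: 0)
  rows 24-31 [x1,x2,x3,x4=0011]: 00000000  (ones: 0)
  rows 32-39 [x1,x2,x3,x4=0100]: 11110000  (ones: 4)
  rows 40-47 [x1,x2,x3,x4=0101]: 11110000  (ones: 4)
  rows 48-55 [x1,x2,x3,x4=0110]: 00000000  (ones: 0)
  rows 56-63 [x1,x2,x3,x4=0111]: 00000000  (ones: 0)
  rows 64-71 [x1,x2,x3,x4=1000]: 00000000  (ones: 0)
  rows 72-79 [x1,x2,x3,x4=1001]: 00000000  (ones: 0)
  rows 80-87 [x1,x2,x3,x4=1010]: 00000000  (ones: 0)
  rows 88-95 [x1,x2,x3,x4=1011]: 00000000  (ones: 0)
  rows 96-103 [x1,x2,x3,x4=1100]: 00000000  (ones: 0)
  rows 104-111 [x1,x2,x3,x4=1101]: 00000000  (ones: 0)
  rows 112-119 [x1,x2,x3,x4=1110]: 00000000  (ones: 0)
  rows 120-127 [x1,x2,x3,x4=1111]: 00000000  (ones: 0)
Satisfying assignments = 8+8+0+0+4+4+0+0+0+0+0+0+0+0+0+0 = 24

24


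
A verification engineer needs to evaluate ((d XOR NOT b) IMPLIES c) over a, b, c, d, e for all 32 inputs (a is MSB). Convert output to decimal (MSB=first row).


Formula: ((d XOR NOT b) IMPLIES c) over a, b, c, d, e (32 rows)
Evaluate each row (bits = a,b,c,d,e, MSB first):
  row 0 [00000]: ((0 XOR NOT 0) IMPLIES 0) -> 0
  row 1 [00001]: ((0 XOR NOT 0) IMPLIES 0) -> 0
  row 2 [00010]: ((1 XOR NOT 0) IMPLIES 0) -> 1
  row 3 [00011]: ((1 XOR NOT 0) IMPLIES 0) -> 1
  row 4 [00100]: ((0 XOR NOT 0) IMPLIES 1) -> 1
  row 5 [00101]: ((0 XOR NOT 0) IMPLIES 1) -> 1
  row 6 [00110]: ((1 XOR NOT 0) IMPLIES 1) -> 1
  row 7 [00111]: ((1 XOR NOT 0) IMPLIES 1) -> 1
  row 8 [01000]: ((0 XOR NOT 1) IMPLIES 0) -> 1
  row 9 [01001]: ((0 XOR NOT 1) IMPLIES 0) -> 1
  row 10 [01010]: ((1 XOR NOT 1) IMPLIES 0) -> 0
  row 11 [01011]: ((1 XOR NOT 1) IMPLIES 0) -> 0
  row 12 [01100]: ((0 XOR NOT 1) IMPLIES 1) -> 1
  row 13 [01101]: ((0 XOR NOT 1) IMPLIES 1) -> 1
  row 14 [01110]: ((1 XOR NOT 1) IMPLIES 1) -> 1
  row 15 [01111]: ((1 XOR NOT 1) IMPLIES 1) -> 1
  row 16 [10000]: ((0 XOR NOT 0) IMPLIES 0) -> 0
  row 17 [10001]: ((0 XOR NOT 0) IMPLIES 0) -> 0
  row 18 [10010]: ((1 XOR NOT 0) IMPLIES 0) -> 1
  row 19 [10011]: ((1 XOR NOT 0) IMPLIES 0) -> 1
  row 20 [10100]: ((0 XOR NOT 0) IMPLIES 1) -> 1
  row 21 [10101]: ((0 XOR NOT 0) IMPLIES 1) -> 1
  row 22 [10110]: ((1 XOR NOT 0) IMPLIES 1) -> 1
  row 23 [10111]: ((1 XOR NOT 0) IMPLIES 1) -> 1
  row 24 [11000]: ((0 XOR NOT 1) IMPLIES 0) -> 1
  row 25 [11001]: ((0 XOR NOT 1) IMPLIES 0) -> 1
  row 26 [11010]: ((1 XOR NOT 1) IMPLIES 0) -> 0
  row 27 [11011]: ((1 XOR NOT 1) IMPLIES 0) -> 0
  row 28 [11100]: ((0 XOR NOT 1) IMPLIES 1) -> 1
  row 29 [11101]: ((0 XOR NOT 1) IMPLIES 1) -> 1
  row 30 [11110]: ((1 XOR NOT 1) IMPLIES 1) -> 1
  row 31 [11111]: ((1 XOR NOT 1) IMPLIES 1) -> 1
Full result column, 4 rows per line (a,b,c fixed per line; d,e runs 00..11 left to right):
  rows 0-3 [a,b,c=000]: 0011  = hex 3
  rows 4-7 [a,b,c=001]: 1111  = hex F
  rows 8-11 [a,b,c=010]: 1100  = hex C
  rows 12-15 [a,b,c=011]: 1111  = hex F
  rows 16-19 [a,b,c=100]: 0011  = hex 3
  rows 20-23 [a,b,c=101]: 1111  = hex F
  rows 24-27 [a,b,c=110]: 1100  = hex C
  rows 28-31 [a,b,c=111]: 1111  = hex F
Output column (row 0 .. row 31) = 00111111110011110011111111001111
Output column grouped in 4s = 0011 1111 1100 1111 0011 1111 1100 1111 = 0x3FCF3FCF
Convert to decimal digit by digit (value = value*16 + digit):
  3 -> 3
  3*16 + 15 (F) = 63
  63*16 + 12 (C) = 1020
  1020*16 + 15 (F) = 16335
  16335*16 + 3 = 261363
  261363*16 + 15 (F) = 4181823
  4181823*16 + 12 (C) = 66909180
  66909180*16 + 15 (F) = 1070546895
Decimal = 1070546895

1070546895


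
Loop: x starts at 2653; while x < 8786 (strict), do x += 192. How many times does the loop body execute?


Step 1: x goes from 2653 toward 8786 by 192; the body runs while x<8786, so iterations = ceil((bound-start)/step)
Step 2: Distance=6133
Step 3: ceil(6133/192)=32

32


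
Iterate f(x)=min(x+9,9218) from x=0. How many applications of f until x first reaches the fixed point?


Step 1: x=0, cap=9218, increment=9
Step 2: x grows by 9 each step until capped at 9218; fixed point is x=9218
Step 3: iterations = ceil(9218/9) = 1025

1025


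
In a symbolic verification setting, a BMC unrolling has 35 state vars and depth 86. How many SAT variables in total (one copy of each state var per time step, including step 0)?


BMC unrolls to depth k, creating one copy of each state var for steps 0..k.
Step count = 86 + 1 = 87 (steps 0 through 86)
Vars per step = 35
Total = 35 * 87 = 3045

3045


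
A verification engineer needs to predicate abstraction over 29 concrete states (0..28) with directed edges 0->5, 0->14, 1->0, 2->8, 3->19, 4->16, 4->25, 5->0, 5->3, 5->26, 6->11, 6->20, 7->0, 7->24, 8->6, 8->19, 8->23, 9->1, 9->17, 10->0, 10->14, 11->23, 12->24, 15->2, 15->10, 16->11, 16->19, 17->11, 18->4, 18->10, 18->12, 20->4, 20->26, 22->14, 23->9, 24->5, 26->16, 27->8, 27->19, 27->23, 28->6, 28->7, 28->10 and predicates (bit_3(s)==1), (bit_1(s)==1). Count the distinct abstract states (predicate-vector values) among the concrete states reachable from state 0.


BFS from 0:
Concrete reachable: {0, 1, 3, 5, 9, 11, 14, 16, 17, 19, 23, 26}
Abstract via predicates (bit_3(s)==1), (bit_1(s)==1):
  (0,0) <- {0, 1, 5, 16, 17}
  (0,1) <- {3, 19, 23}
  (1,0) <- {9}
  (1,1) <- {11, 14, 26}
Distinct abstract states = 4

4


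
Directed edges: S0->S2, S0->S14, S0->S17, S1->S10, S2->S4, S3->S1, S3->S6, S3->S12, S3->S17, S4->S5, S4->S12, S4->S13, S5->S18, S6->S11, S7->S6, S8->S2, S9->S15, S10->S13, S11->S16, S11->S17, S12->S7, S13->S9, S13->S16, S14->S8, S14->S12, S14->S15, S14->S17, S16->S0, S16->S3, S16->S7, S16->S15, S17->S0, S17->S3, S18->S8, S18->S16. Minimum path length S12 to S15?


BFS layer-by-layer from S12:
  dist 0: {S12}
  dist 1: {S7}
  dist 2: {S6}
  dist 3: {S11}
  dist 4: {S16, S17}
  dist 5: {S0, S3, S15}
  -> S15 reached at distance 5
Shortest path length = 5

5


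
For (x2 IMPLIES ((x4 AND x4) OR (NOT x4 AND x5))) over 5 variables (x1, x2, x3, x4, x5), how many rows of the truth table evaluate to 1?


Formula: (x2 IMPLIES ((x4 AND x4) OR (NOT x4 AND x5))) over 5 vars (32 rows)
Evaluate each row (x1, x2, x3, x4, x5 as bits, MSB first):
  row 0 [00000]: (0 IMPLIES ((0 AND 0) OR (NOT 0 AND 0))) -> 1
  row 1 [00001]: (0 IMPLIES ((0 AND 0) OR (NOT 0 AND 1))) -> 1
  row 2 [00010]: (0 IMPLIES ((1 AND 1) OR (NOT 1 AND 0))) -> 1
  row 3 [00011]: (0 IMPLIES ((1 AND 1) OR (NOT 1 AND 1))) -> 1
  row 4 [00100]: (0 IMPLIES ((0 AND 0) OR (NOT 0 AND 0))) -> 1
  row 5 [00101]: (0 IMPLIES ((0 AND 0) OR (NOT 0 AND 1))) -> 1
  row 6 [00110]: (0 IMPLIES ((1 AND 1) OR (NOT 1 AND 0))) -> 1
  row 7 [00111]: (0 IMPLIES ((1 AND 1) OR (NOT 1 AND 1))) -> 1
  row 8 [01000]: (1 IMPLIES ((0 AND 0) OR (NOT 0 AND 0))) -> 0
  row 9 [01001]: (1 IMPLIES ((0 AND 0) OR (NOT 0 AND 1))) -> 1
  row 10 [01010]: (1 IMPLIES ((1 AND 1) OR (NOT 1 AND 0))) -> 1
  row 11 [01011]: (1 IMPLIES ((1 AND 1) OR (NOT 1 AND 1))) -> 1
  row 12 [01100]: (1 IMPLIES ((0 AND 0) OR (NOT 0 AND 0))) -> 0
  row 13 [01101]: (1 IMPLIES ((0 AND 0) OR (NOT 0 AND 1))) -> 1
  row 14 [01110]: (1 IMPLIES ((1 AND 1) OR (NOT 1 AND 0))) -> 1
  row 15 [01111]: (1 IMPLIES ((1 AND 1) OR (NOT 1 AND 1))) -> 1
  row 16 [10000]: (0 IMPLIES ((0 AND 0) OR (NOT 0 AND 0))) -> 1
  row 17 [10001]: (0 IMPLIES ((0 AND 0) OR (NOT 0 AND 1))) -> 1
  row 18 [10010]: (0 IMPLIES ((1 AND 1) OR (NOT 1 AND 0))) -> 1
  row 19 [10011]: (0 IMPLIES ((1 AND 1) OR (NOT 1 AND 1))) -> 1
  row 20 [10100]: (0 IMPLIES ((0 AND 0) OR (NOT 0 AND 0))) -> 1
  row 21 [10101]: (0 IMPLIES ((0 AND 0) OR (NOT 0 AND 1))) -> 1
  row 22 [10110]: (0 IMPLIES ((1 AND 1) OR (NOT 1 AND 0))) -> 1
  row 23 [10111]: (0 IMPLIES ((1 AND 1) OR (NOT 1 AND 1))) -> 1
  row 24 [11000]: (1 IMPLIES ((0 AND 0) OR (NOT 0 AND 0))) -> 0
  row 25 [11001]: (1 IMPLIES ((0 AND 0) OR (NOT 0 AND 1))) -> 1
  row 26 [11010]: (1 IMPLIES ((1 AND 1) OR (NOT 1 AND 0))) -> 1
  row 27 [11011]: (1 IMPLIES ((1 AND 1) OR (NOT 1 AND 1))) -> 1
  row 28 [11100]: (1 IMPLIES ((0 AND 0) OR (NOT 0 AND 0))) -> 0
  row 29 [11101]: (1 IMPLIES ((0 AND 0) OR (NOT 0 AND 1))) -> 1
  row 30 [11110]: (1 IMPLIES ((1 AND 1) OR (NOT 1 AND 0))) -> 1
  row 31 [11111]: (1 IMPLIES ((1 AND 1) OR (NOT 1 AND 1))) -> 1
Full result column, 8 rows per line (x1,x2 fixed per line; x3,x4,x5 runs 000..111 left to right):
  rows 0-7 [x1,x2=00]: 11111111  (ones: 8)
  rows 8-15 [x1,x2=01]: 01110111  (ones: 6)
  rows 16-23 [x1,x2=10]: 11111111  (ones: 8)
  rows 24-31 [x1,x2=11]: 01110111  (ones: 6)
Count of 1-rows = 8+6+8+6 = 28

28
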